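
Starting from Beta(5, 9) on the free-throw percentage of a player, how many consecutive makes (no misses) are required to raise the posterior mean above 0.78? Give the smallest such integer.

k = 27

After k makes and 0 misses the posterior is Beta(5+k, 9), with mean (5+k)/(5+9+k).
Set (5+k)/(14+k) > 0.78 and solve: k > (0.78·14 − 5)/(1 − 0.78) = 26.909.
The smallest integer exceeding 26.909 is 27.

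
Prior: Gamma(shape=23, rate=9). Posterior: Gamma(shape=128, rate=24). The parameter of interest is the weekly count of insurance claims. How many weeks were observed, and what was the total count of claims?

n = 15 weeks with total 105 claims

Gamma–Poisson conjugacy: posterior shape = α + Σxᵢ, posterior rate = β + n.
Matching: Σxᵢ = 128 − 23 = 105 and n = 24 − 9 = 15.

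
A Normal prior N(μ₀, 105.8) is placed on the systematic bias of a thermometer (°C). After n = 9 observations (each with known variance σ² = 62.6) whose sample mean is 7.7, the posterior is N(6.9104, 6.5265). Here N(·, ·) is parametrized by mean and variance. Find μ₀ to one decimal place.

μ₀ = -5.1

With known observation variance, the Normal–Normal posterior has precision τ_n = τ₀ + n/σ² and mean μ_n = (τ₀μ₀ + (n/σ²)x̄)/τ_n.
Here τ₀ = 1/105.8 = 0.009452 and τ_data = 9/62.6 = 0.143770, so τ_n = 0.153222.
Rearranging for μ₀: μ₀ = (μ_n·τ_n − τ_data·x̄)/τ₀ = (6.9104·0.153222 − 0.143770·7.7) / 0.009452 = -0.048204/0.009452 ≈ -5.1.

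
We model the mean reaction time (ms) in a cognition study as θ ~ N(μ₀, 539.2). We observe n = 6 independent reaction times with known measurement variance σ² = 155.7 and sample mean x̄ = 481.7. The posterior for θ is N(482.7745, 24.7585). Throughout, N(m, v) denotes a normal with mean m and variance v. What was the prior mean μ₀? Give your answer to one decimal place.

μ₀ = 505.1

With known observation variance, the Normal–Normal posterior has precision τ_n = τ₀ + n/σ² and mean μ_n = (τ₀μ₀ + (n/σ²)x̄)/τ_n.
Here τ₀ = 1/539.2 = 0.001855 and τ_data = 6/155.7 = 0.038536, so τ_n = 0.040391.
Rearranging for μ₀: μ₀ = (μ_n·τ_n − τ_data·x̄)/τ₀ = (482.7745·0.040391 − 0.038536·481.7) / 0.001855 = 0.936954/0.001855 ≈ 505.1.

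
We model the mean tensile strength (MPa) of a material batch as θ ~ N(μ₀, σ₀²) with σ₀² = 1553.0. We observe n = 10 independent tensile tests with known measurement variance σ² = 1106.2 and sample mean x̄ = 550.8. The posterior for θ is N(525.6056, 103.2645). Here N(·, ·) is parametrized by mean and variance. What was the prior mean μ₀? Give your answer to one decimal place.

μ₀ = 171.9

With known observation variance, the Normal–Normal posterior has precision τ_n = τ₀ + n/σ² and mean μ_n = (τ₀μ₀ + (n/σ²)x̄)/τ_n.
Here τ₀ = 1/1553.0 = 0.000644 and τ_data = 10/1106.2 = 0.009040, so τ_n = 0.009684.
Rearranging for μ₀: μ₀ = (μ_n·τ_n − τ_data·x̄)/τ₀ = (525.6056·0.009684 − 0.009040·550.8) / 0.000644 = 0.110733/0.000644 ≈ 171.9.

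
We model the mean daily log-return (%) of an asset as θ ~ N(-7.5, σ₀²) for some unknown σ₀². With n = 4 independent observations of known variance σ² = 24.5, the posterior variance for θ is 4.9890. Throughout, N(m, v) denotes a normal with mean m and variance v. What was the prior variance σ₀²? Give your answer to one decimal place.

σ₀² = 26.9

For the Normal–Normal model with known σ², precisions add: τ_n = τ₀ + n/σ².
So 1/σ₀² = 1/4.9890 − 4/24.5 = 0.200441 − 0.163265 = 0.037176.
Hence σ₀² = 1/0.037176 ≈ 26.9.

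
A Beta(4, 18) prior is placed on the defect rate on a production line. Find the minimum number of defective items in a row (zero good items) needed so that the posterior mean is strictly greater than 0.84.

After k defective items and 0 good items the posterior is Beta(4+k, 18), with mean (4+k)/(4+18+k).
Set (4+k)/(22+k) > 0.84 and solve: k > (0.84·22 − 4)/(1 − 0.84) = 90.500.
The smallest integer exceeding 90.500 is 91.

k = 91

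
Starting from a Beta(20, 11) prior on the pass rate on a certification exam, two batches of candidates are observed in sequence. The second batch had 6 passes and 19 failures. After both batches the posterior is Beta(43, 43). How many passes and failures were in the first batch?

Because Beta–binomial updating is additive in the counts, the combined data contributed (α_post−α_prior, β_post−β_prior) successes and failures.
Total across both batches: 43−20=23 passes, 43−11=32 failures.
Subtract the second batch: 23−6=17 passes and 32−19=13 failures.

17 passes and 13 failures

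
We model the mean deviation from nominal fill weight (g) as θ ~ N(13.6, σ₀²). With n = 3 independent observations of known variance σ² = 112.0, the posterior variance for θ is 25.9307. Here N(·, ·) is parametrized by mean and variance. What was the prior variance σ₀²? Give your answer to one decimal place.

For the Normal–Normal model with known σ², precisions add: τ_n = τ₀ + n/σ².
So 1/σ₀² = 1/25.9307 − 3/112.0 = 0.038564 − 0.026786 = 0.011778.
Hence σ₀² = 1/0.011778 ≈ 84.9.

σ₀² = 84.9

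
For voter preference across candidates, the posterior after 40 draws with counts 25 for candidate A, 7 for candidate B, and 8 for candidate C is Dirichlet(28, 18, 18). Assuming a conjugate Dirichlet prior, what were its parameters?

For a Dirichlet(α) prior with multinomial counts c, the posterior is Dirichlet(α + c) componentwise.
Subtract each count from the matching posterior parameter: 28−25=3, 18−7=11, 18−8=10.

Dirichlet(3, 11, 10)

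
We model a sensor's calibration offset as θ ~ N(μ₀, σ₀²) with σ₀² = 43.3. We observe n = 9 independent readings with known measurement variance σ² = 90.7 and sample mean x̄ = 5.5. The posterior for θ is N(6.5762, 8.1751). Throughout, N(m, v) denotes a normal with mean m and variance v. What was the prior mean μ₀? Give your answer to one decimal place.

μ₀ = 11.2

With known observation variance, the Normal–Normal posterior has precision τ_n = τ₀ + n/σ² and mean μ_n = (τ₀μ₀ + (n/σ²)x̄)/τ_n.
Here τ₀ = 1/43.3 = 0.023095 and τ_data = 9/90.7 = 0.099228, so τ_n = 0.122323.
Rearranging for μ₀: μ₀ = (μ_n·τ_n − τ_data·x̄)/τ₀ = (6.5762·0.122323 − 0.099228·5.5) / 0.023095 = 0.258667/0.023095 ≈ 11.2.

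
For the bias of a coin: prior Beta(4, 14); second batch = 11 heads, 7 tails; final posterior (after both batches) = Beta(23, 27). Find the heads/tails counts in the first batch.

8 heads and 6 tails

Because Beta–binomial updating is additive in the counts, the combined data contributed (α_post−α_prior, β_post−β_prior) successes and failures.
Total across both batches: 23−4=19 heads, 27−14=13 tails.
Subtract the second batch: 19−11=8 heads and 13−7=6 tails.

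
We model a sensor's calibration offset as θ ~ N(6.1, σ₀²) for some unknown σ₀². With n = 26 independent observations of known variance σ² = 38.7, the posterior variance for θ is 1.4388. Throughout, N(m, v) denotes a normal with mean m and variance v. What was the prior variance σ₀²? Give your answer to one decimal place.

σ₀² = 43.1

For the Normal–Normal model with known σ², precisions add: τ_n = τ₀ + n/σ².
So 1/σ₀² = 1/1.4388 − 26/38.7 = 0.695024 − 0.671835 = 0.023189.
Hence σ₀² = 1/0.023189 ≈ 43.1.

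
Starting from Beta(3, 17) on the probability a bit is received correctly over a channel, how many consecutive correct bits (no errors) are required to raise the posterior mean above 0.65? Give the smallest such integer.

k = 29

After k correct bits and 0 errors the posterior is Beta(3+k, 17), with mean (3+k)/(3+17+k).
Set (3+k)/(20+k) > 0.65 and solve: k > (0.65·20 − 3)/(1 − 0.65) = 28.571.
The smallest integer exceeding 28.571 is 29, and checking k=29: (32)/(49) = 0.6531 > 0.65.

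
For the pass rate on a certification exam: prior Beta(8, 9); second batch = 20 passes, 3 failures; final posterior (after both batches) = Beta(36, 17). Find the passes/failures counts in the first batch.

Sequential conjugate updates are equivalent to a single update on the pooled data, so total successes = posterior α − prior α and total failures = posterior β − prior β.
Total across both batches: 36−8=28 passes, 17−9=8 failures.
Subtract the second batch: 28−20=8 passes and 8−3=5 failures.

8 passes and 5 failures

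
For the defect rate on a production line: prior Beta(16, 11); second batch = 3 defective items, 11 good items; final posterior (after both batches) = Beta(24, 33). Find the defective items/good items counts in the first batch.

Sequential conjugate updates are equivalent to a single update on the pooled data, so total successes = posterior α − prior α and total failures = posterior β − prior β.
Total across both batches: 24−16=8 defective items, 33−11=22 good items.
Subtract the second batch: 8−3=5 defective items and 22−11=11 good items.

5 defective items and 11 good items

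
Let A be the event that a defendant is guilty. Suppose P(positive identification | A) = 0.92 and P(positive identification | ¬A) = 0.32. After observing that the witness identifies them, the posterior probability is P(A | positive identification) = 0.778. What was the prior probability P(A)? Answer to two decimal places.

P(A) = 0.55

In odds form, posterior odds = prior odds × likelihood ratio, so prior odds = posterior odds ÷ LR.
Posterior odds = 0.778/(1−0.778) = 3.5045. LR = 0.92/0.32 = 2.8750.
Prior odds = 3.5045/2.8750 = 1.2190, so P(A) = 1.2190/(1+1.2190) ≈ 0.55.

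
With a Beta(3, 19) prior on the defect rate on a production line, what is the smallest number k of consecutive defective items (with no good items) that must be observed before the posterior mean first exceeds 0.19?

After k defective items and 0 good items the posterior is Beta(3+k, 19), with mean (3+k)/(3+19+k).
Set (3+k)/(22+k) > 0.19 and solve: k > (0.19·22 − 3)/(1 − 0.19) = 1.457.
The smallest integer exceeding 1.457 is 2.

k = 2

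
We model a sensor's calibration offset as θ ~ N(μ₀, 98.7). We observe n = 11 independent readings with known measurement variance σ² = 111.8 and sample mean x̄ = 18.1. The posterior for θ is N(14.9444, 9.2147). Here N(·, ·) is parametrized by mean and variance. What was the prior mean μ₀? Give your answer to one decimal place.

μ₀ = -15.7

With known observation variance, the Normal–Normal posterior has precision τ_n = τ₀ + n/σ² and mean μ_n = (τ₀μ₀ + (n/σ²)x̄)/τ_n.
Here τ₀ = 1/98.7 = 0.010132 and τ_data = 11/111.8 = 0.098390, so τ_n = 0.108522.
Rearranging for μ₀: μ₀ = (μ_n·τ_n − τ_data·x̄)/τ₀ = (14.9444·0.108522 − 0.098390·18.1) / 0.010132 = -0.159063/0.010132 ≈ -15.7.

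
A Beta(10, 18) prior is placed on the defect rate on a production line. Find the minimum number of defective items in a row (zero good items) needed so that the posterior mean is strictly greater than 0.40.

k = 3

After k defective items and 0 good items the posterior is Beta(10+k, 18), with mean (10+k)/(10+18+k).
Set (10+k)/(28+k) > 0.40 and solve: k > (0.40·28 − 10)/(1 − 0.40) = 2.000.
The smallest integer exceeding 2.000 is 3, and checking k=3: (13)/(31) = 0.4194 > 0.40.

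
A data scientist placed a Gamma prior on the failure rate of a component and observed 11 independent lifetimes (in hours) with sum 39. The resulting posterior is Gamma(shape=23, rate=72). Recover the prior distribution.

Gamma–exponential conjugacy: posterior shape = α + n, posterior rate = β + Σtᵢ.
So α = 23 − 11 = 12 and β = 72 − 39 = 33.

Gamma(shape=12, rate=33)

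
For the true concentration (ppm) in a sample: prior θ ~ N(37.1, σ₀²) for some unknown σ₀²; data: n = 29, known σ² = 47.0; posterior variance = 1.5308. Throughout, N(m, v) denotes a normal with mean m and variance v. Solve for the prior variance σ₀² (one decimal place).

For the Normal–Normal model with known σ², precisions add: τ_n = τ₀ + n/σ².
So 1/σ₀² = 1/1.5308 − 29/47.0 = 0.653253 − 0.617021 = 0.036232.
Hence σ₀² = 1/0.036232 ≈ 27.6.

σ₀² = 27.6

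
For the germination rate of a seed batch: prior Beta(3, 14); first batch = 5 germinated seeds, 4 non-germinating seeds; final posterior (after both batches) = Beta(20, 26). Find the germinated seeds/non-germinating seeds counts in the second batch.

12 germinated seeds and 8 non-germinating seeds

Sequential conjugate updates are equivalent to a single update on the pooled data, so total successes = posterior α − prior α and total failures = posterior β − prior β.
Total across both batches: 20−3=17 germinated seeds, 26−14=12 non-germinating seeds.
Subtract the first batch: 17−5=12 germinated seeds and 12−4=8 non-germinating seeds.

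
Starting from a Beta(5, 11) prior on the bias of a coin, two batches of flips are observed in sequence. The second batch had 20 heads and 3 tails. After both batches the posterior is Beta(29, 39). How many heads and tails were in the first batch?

4 heads and 25 tails

Sequential conjugate updates are equivalent to a single update on the pooled data, so total successes = posterior α − prior α and total failures = posterior β − prior β.
Total across both batches: 29−5=24 heads, 39−11=28 tails.
Subtract the second batch: 24−20=4 heads and 28−3=25 tails.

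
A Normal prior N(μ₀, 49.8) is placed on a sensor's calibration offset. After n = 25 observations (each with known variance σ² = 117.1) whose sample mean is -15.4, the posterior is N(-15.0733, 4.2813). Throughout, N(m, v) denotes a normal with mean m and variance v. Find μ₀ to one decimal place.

μ₀ = -11.6

The posterior mean is a precision-weighted average: μ_n = (τ₀μ₀ + τ_data·x̄)/(τ₀+τ_data), with τ₀=1/σ₀² and τ_data=n/σ².
Here τ₀ = 1/49.8 = 0.020080 and τ_data = 25/117.1 = 0.213493, so τ_n = 0.233573.
Rearranging for μ₀: μ₀ = (μ_n·τ_n − τ_data·x̄)/τ₀ = (-15.0733·0.233573 − 0.213493·-15.4) / 0.020080 = -0.232924/0.020080 ≈ -11.6.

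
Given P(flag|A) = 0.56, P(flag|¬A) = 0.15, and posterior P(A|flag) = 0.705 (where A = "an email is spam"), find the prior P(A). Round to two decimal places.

P(A) = 0.39

Bayes' rule in odds form gives O(A|E) = O(A)·[P(E|A)/P(E|¬A)], hence O(A) = O(A|E)/LR.
Posterior odds = 0.705/(1−0.705) = 2.3898. LR = 0.56/0.15 = 3.7333.
Prior odds = 2.3898/3.7333 = 0.6401, so P(A) = 0.6401/(1+0.6401) ≈ 0.39.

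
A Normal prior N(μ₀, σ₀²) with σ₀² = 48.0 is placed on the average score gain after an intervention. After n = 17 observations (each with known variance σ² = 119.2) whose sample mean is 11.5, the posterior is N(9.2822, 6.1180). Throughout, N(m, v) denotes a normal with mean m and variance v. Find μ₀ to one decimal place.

The posterior mean is a precision-weighted average: μ_n = (τ₀μ₀ + τ_data·x̄)/(τ₀+τ_data), with τ₀=1/σ₀² and τ_data=n/σ².
Here τ₀ = 1/48.0 = 0.020833 and τ_data = 17/119.2 = 0.142617, so τ_n = 0.163450.
Rearranging for μ₀: μ₀ = (μ_n·τ_n − τ_data·x̄)/τ₀ = (9.2822·0.163450 − 0.142617·11.5) / 0.020833 = -0.122920/0.020833 ≈ -5.9.

μ₀ = -5.9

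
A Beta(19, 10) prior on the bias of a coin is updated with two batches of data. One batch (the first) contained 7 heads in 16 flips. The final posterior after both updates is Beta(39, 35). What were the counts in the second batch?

Sequential conjugate updates are equivalent to a single update on the pooled data, so total successes = posterior α − prior α and total failures = posterior β − prior β.
Total across both batches: 39−19=20 heads, 35−10=25 tails.
Subtract the first batch: 20−7=13 heads and 25−9=16 tails.

13 heads and 16 tails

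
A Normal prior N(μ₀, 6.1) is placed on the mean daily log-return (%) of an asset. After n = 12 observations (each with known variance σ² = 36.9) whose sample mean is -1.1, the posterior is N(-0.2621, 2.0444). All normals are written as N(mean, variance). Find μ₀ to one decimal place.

The posterior mean is a precision-weighted average: μ_n = (τ₀μ₀ + τ_data·x̄)/(τ₀+τ_data), with τ₀=1/σ₀² and τ_data=n/σ².
Here τ₀ = 1/6.1 = 0.163934 and τ_data = 12/36.9 = 0.325203, so τ_n = 0.489137.
Rearranging for μ₀: μ₀ = (μ_n·τ_n − τ_data·x̄)/τ₀ = (-0.2621·0.489137 − 0.325203·-1.1) / 0.163934 = 0.229520/0.163934 ≈ 1.4.

μ₀ = 1.4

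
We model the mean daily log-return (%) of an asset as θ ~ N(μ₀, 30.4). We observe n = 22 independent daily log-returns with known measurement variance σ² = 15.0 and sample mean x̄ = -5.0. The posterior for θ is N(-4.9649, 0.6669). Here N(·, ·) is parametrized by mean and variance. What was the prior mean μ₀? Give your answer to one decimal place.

With known observation variance, the Normal–Normal posterior has precision τ_n = τ₀ + n/σ² and mean μ_n = (τ₀μ₀ + (n/σ²)x̄)/τ_n.
Here τ₀ = 1/30.4 = 0.032895 and τ_data = 22/15.0 = 1.466667, so τ_n = 1.499562.
Rearranging for μ₀: μ₀ = (μ_n·τ_n − τ_data·x̄)/τ₀ = (-4.9649·1.499562 − 1.466667·-5.0) / 0.032895 = -0.111840/0.032895 ≈ -3.4.

μ₀ = -3.4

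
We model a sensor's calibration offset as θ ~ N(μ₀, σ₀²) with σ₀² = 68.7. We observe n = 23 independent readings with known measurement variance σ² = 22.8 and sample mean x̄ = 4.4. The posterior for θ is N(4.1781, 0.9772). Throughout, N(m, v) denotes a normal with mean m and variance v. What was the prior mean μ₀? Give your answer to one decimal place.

With known observation variance, the Normal–Normal posterior has precision τ_n = τ₀ + n/σ² and mean μ_n = (τ₀μ₀ + (n/σ²)x̄)/τ_n.
Here τ₀ = 1/68.7 = 0.014556 and τ_data = 23/22.8 = 1.008772, so τ_n = 1.023328.
Rearranging for μ₀: μ₀ = (μ_n·τ_n − τ_data·x̄)/τ₀ = (4.1781·1.023328 − 1.008772·4.4) / 0.014556 = -0.163030/0.014556 ≈ -11.2.

μ₀ = -11.2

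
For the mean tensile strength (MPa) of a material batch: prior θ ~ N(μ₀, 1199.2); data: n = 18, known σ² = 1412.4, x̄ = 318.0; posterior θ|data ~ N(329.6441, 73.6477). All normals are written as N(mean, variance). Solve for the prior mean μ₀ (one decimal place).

μ₀ = 507.6

The posterior mean is a precision-weighted average: μ_n = (τ₀μ₀ + τ_data·x̄)/(τ₀+τ_data), with τ₀=1/σ₀² and τ_data=n/σ².
Here τ₀ = 1/1199.2 = 0.000834 and τ_data = 18/1412.4 = 0.012744, so τ_n = 0.013578.
Rearranging for μ₀: μ₀ = (μ_n·τ_n − τ_data·x̄)/τ₀ = (329.6441·0.013578 − 0.012744·318.0) / 0.000834 = 0.423316/0.000834 ≈ 507.6.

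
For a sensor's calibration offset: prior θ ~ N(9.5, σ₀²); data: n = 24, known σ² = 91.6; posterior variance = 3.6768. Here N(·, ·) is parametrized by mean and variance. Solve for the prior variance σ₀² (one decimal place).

Posterior precision equals prior precision plus data precision: 1/σ_n² = 1/σ₀² + n/σ².
So 1/σ₀² = 1/3.6768 − 24/91.6 = 0.271976 − 0.262009 = 0.009967.
Hence σ₀² = 1/0.009967 ≈ 100.3.

σ₀² = 100.3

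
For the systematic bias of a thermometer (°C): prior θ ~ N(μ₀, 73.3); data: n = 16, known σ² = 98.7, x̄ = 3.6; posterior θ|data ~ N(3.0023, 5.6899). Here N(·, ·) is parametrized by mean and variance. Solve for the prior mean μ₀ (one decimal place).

μ₀ = -4.1

The posterior mean is a precision-weighted average: μ_n = (τ₀μ₀ + τ_data·x̄)/(τ₀+τ_data), with τ₀=1/σ₀² and τ_data=n/σ².
Here τ₀ = 1/73.3 = 0.013643 and τ_data = 16/98.7 = 0.162107, so τ_n = 0.175750.
Rearranging for μ₀: μ₀ = (μ_n·τ_n − τ_data·x̄)/τ₀ = (3.0023·0.175750 − 0.162107·3.6) / 0.013643 = -0.055931/0.013643 ≈ -4.1.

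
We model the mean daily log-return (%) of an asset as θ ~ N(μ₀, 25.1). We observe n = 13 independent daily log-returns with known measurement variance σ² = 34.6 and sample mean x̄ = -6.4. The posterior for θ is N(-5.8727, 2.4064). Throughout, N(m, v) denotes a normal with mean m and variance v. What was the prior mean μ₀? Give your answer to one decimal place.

μ₀ = -0.9

The posterior mean is a precision-weighted average: μ_n = (τ₀μ₀ + τ_data·x̄)/(τ₀+τ_data), with τ₀=1/σ₀² and τ_data=n/σ².
Here τ₀ = 1/25.1 = 0.039841 and τ_data = 13/34.6 = 0.375723, so τ_n = 0.415564.
Rearranging for μ₀: μ₀ = (μ_n·τ_n − τ_data·x̄)/τ₀ = (-5.8727·0.415564 − 0.375723·-6.4) / 0.039841 = -0.035856/0.039841 ≈ -0.9.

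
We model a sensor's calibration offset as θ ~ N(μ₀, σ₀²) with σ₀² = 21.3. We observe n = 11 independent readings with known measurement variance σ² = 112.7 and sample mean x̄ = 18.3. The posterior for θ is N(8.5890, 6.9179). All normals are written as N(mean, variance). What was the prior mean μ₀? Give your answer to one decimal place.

The posterior mean is a precision-weighted average: μ_n = (τ₀μ₀ + τ_data·x̄)/(τ₀+τ_data), with τ₀=1/σ₀² and τ_data=n/σ².
Here τ₀ = 1/21.3 = 0.046948 and τ_data = 11/112.7 = 0.097604, so τ_n = 0.144552.
Rearranging for μ₀: μ₀ = (μ_n·τ_n − τ_data·x̄)/τ₀ = (8.5890·0.144552 − 0.097604·18.3) / 0.046948 = -0.544596/0.046948 ≈ -11.6.

μ₀ = -11.6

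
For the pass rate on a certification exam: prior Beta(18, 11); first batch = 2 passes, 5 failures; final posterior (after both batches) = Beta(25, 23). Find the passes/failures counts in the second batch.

Because Beta–binomial updating is additive in the counts, the combined data contributed (α_post−α_prior, β_post−β_prior) successes and failures.
Total across both batches: 25−18=7 passes, 23−11=12 failures.
Subtract the first batch: 7−2=5 passes and 12−5=7 failures.

5 passes and 7 failures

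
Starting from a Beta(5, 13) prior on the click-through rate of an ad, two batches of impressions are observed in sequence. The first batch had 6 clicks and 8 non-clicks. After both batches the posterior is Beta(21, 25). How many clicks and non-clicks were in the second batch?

10 clicks and 4 non-clicks

Sequential conjugate updates are equivalent to a single update on the pooled data, so total successes = posterior α − prior α and total failures = posterior β − prior β.
Total across both batches: 21−5=16 clicks, 25−13=12 non-clicks.
Subtract the first batch: 16−6=10 clicks and 12−8=4 non-clicks.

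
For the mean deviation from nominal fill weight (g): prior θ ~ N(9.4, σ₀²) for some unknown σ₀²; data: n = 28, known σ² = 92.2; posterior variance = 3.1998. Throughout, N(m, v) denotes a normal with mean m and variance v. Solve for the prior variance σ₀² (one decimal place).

σ₀² = 113.2

Posterior precision equals prior precision plus data precision: 1/σ_n² = 1/σ₀² + n/σ².
So 1/σ₀² = 1/3.1998 − 28/92.2 = 0.312520 − 0.303688 = 0.008832.
Hence σ₀² = 1/0.008832 ≈ 113.2.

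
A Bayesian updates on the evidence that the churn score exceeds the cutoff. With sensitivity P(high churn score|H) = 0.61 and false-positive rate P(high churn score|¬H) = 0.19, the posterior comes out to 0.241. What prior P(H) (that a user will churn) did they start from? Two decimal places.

In odds form, posterior odds = prior odds × likelihood ratio, so prior odds = posterior odds ÷ LR.
Posterior odds = 0.241/(1−0.241) = 0.3175. LR = 0.61/0.19 = 3.2105.
Prior odds = 0.3175/3.2105 = 0.0989, so P(H) = 0.0989/(1+0.0989) ≈ 0.09.

P(H) = 0.09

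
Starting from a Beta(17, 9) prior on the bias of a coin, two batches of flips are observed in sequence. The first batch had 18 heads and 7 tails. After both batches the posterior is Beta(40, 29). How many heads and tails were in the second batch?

Because Beta–binomial updating is additive in the counts, the combined data contributed (α_post−α_prior, β_post−β_prior) successes and failures.
Total across both batches: 40−17=23 heads, 29−9=20 tails.
Subtract the first batch: 23−18=5 heads and 20−7=13 tails.

5 heads and 13 tails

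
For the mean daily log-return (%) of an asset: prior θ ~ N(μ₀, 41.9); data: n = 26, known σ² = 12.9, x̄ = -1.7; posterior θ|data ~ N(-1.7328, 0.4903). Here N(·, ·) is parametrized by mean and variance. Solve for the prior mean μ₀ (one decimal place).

With known observation variance, the Normal–Normal posterior has precision τ_n = τ₀ + n/σ² and mean μ_n = (τ₀μ₀ + (n/σ²)x̄)/τ_n.
Here τ₀ = 1/41.9 = 0.023866 and τ_data = 26/12.9 = 2.015504, so τ_n = 2.039370.
Rearranging for μ₀: μ₀ = (μ_n·τ_n − τ_data·x̄)/τ₀ = (-1.7328·2.039370 − 2.015504·-1.7) / 0.023866 = -0.107464/0.023866 ≈ -4.5.

μ₀ = -4.5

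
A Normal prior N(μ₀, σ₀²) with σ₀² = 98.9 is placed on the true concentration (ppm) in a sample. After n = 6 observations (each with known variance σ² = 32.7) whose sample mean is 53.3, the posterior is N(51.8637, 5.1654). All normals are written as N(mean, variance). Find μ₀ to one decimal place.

The posterior mean is a precision-weighted average: μ_n = (τ₀μ₀ + τ_data·x̄)/(τ₀+τ_data), with τ₀=1/σ₀² and τ_data=n/σ².
Here τ₀ = 1/98.9 = 0.010111 and τ_data = 6/32.7 = 0.183486, so τ_n = 0.193597.
Rearranging for μ₀: μ₀ = (μ_n·τ_n − τ_data·x̄)/τ₀ = (51.8637·0.193597 − 0.183486·53.3) / 0.010111 = 0.260853/0.010111 ≈ 25.8.

μ₀ = 25.8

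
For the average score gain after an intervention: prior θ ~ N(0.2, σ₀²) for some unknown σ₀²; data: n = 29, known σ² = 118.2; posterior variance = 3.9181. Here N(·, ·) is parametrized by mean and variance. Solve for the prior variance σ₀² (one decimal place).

For the Normal–Normal model with known σ², precisions add: τ_n = τ₀ + n/σ².
So 1/σ₀² = 1/3.9181 − 29/118.2 = 0.255226 − 0.245347 = 0.009879.
Hence σ₀² = 1/0.009879 ≈ 101.2.

σ₀² = 101.2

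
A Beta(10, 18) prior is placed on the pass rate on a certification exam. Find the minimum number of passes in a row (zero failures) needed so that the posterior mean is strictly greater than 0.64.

k = 23

After k passes and 0 failures the posterior is Beta(10+k, 18), with mean (10+k)/(10+18+k).
Set (10+k)/(28+k) > 0.64 and solve: k > (0.64·28 − 10)/(1 − 0.64) = 22.000.
The smallest integer exceeding 22.000 is 23, and checking k=23: (33)/(51) = 0.6471 > 0.64.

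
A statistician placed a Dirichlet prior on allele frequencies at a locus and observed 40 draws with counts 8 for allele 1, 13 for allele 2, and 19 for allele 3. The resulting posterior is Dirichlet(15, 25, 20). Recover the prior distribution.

Dirichlet(7, 12, 1)

For a Dirichlet(α) prior with multinomial counts c, the posterior is Dirichlet(α + c) componentwise.
Subtract each count from the matching posterior parameter: 15−8=7, 25−13=12, 20−19=1.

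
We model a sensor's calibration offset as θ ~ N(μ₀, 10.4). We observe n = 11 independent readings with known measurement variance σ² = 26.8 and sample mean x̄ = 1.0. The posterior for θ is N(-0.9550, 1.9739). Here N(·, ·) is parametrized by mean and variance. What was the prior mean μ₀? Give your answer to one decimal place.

μ₀ = -9.3

With known observation variance, the Normal–Normal posterior has precision τ_n = τ₀ + n/σ² and mean μ_n = (τ₀μ₀ + (n/σ²)x̄)/τ_n.
Here τ₀ = 1/10.4 = 0.096154 and τ_data = 11/26.8 = 0.410448, so τ_n = 0.506602.
Rearranging for μ₀: μ₀ = (μ_n·τ_n − τ_data·x̄)/τ₀ = (-0.9550·0.506602 − 0.410448·1.0) / 0.096154 = -0.894253/0.096154 ≈ -9.3.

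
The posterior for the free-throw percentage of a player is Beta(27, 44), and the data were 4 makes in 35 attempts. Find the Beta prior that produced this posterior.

Beta(23, 13)

Beta is conjugate to the binomial likelihood: posterior = Beta(a+s, b+f).
Subtract the data counts: 27−4=23, 44−31=13.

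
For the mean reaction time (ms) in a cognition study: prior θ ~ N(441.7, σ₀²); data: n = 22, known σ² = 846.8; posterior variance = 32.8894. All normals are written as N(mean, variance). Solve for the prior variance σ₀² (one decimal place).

σ₀² = 226.0

Posterior precision equals prior precision plus data precision: 1/σ_n² = 1/σ₀² + n/σ².
So 1/σ₀² = 1/32.8894 − 22/846.8 = 0.030405 − 0.025980 = 0.004425.
Hence σ₀² = 1/0.004425 ≈ 226.0.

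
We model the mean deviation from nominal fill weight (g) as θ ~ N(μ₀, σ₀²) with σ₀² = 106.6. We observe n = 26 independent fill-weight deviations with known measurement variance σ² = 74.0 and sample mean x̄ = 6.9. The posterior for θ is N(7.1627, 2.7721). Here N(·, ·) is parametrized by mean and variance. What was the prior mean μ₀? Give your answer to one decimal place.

μ₀ = 17.0

The posterior mean is a precision-weighted average: μ_n = (τ₀μ₀ + τ_data·x̄)/(τ₀+τ_data), with τ₀=1/σ₀² and τ_data=n/σ².
Here τ₀ = 1/106.6 = 0.009381 and τ_data = 26/74.0 = 0.351351, so τ_n = 0.360732.
Rearranging for μ₀: μ₀ = (μ_n·τ_n − τ_data·x̄)/τ₀ = (7.1627·0.360732 − 0.351351·6.9) / 0.009381 = 0.159493/0.009381 ≈ 17.0.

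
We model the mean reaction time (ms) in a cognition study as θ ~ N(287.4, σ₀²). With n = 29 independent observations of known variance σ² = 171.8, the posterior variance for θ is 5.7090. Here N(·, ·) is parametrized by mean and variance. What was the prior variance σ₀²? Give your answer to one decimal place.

σ₀² = 157.2

Posterior precision equals prior precision plus data precision: 1/σ_n² = 1/σ₀² + n/σ².
So 1/σ₀² = 1/5.7090 − 29/171.8 = 0.175162 − 0.168801 = 0.006361.
Hence σ₀² = 1/0.006361 ≈ 157.2.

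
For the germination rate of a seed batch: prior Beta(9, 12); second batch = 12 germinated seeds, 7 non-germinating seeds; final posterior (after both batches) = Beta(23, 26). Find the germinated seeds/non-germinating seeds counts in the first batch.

2 germinated seeds and 7 non-germinating seeds

Because Beta–binomial updating is additive in the counts, the combined data contributed (α_post−α_prior, β_post−β_prior) successes and failures.
Total across both batches: 23−9=14 germinated seeds, 26−12=14 non-germinating seeds.
Subtract the second batch: 14−12=2 germinated seeds and 14−7=7 non-germinating seeds.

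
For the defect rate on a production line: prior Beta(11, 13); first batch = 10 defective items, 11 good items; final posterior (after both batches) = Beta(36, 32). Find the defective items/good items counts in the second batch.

Sequential conjugate updates are equivalent to a single update on the pooled data, so total successes = posterior α − prior α and total failures = posterior β − prior β.
Total across both batches: 36−11=25 defective items, 32−13=19 good items.
Subtract the first batch: 25−10=15 defective items and 19−11=8 good items.

15 defective items and 8 good items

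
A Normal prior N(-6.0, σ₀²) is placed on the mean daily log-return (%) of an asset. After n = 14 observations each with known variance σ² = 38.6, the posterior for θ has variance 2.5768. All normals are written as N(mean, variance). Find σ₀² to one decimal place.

Posterior precision equals prior precision plus data precision: 1/σ_n² = 1/σ₀² + n/σ².
So 1/σ₀² = 1/2.5768 − 14/38.6 = 0.388078 − 0.362694 = 0.025384.
Hence σ₀² = 1/0.025384 ≈ 39.4.

σ₀² = 39.4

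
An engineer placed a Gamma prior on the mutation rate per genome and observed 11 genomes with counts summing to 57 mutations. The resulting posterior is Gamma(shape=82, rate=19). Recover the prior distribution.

Gamma(shape=25, rate=8)

A Gamma(α, β) prior (rate parametrization) on a Poisson rate with n observations summing to S gives posterior Gamma(α+S, β+n).
So α = 82 − 57 = 25 and β = 19 − 11 = 8.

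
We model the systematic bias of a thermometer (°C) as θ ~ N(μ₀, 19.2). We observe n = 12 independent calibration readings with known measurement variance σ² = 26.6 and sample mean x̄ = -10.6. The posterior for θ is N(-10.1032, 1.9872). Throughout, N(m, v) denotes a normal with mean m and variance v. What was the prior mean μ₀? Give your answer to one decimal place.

With known observation variance, the Normal–Normal posterior has precision τ_n = τ₀ + n/σ² and mean μ_n = (τ₀μ₀ + (n/σ²)x̄)/τ_n.
Here τ₀ = 1/19.2 = 0.052083 and τ_data = 12/26.6 = 0.451128, so τ_n = 0.503211.
Rearranging for μ₀: μ₀ = (μ_n·τ_n − τ_data·x̄)/τ₀ = (-10.1032·0.503211 − 0.451128·-10.6) / 0.052083 = -0.302085/0.052083 ≈ -5.8.

μ₀ = -5.8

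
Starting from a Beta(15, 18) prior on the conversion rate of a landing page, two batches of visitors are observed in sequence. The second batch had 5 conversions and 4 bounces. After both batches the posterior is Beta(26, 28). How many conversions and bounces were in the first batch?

6 conversions and 6 bounces

Sequential conjugate updates are equivalent to a single update on the pooled data, so total successes = posterior α − prior α and total failures = posterior β − prior β.
Total across both batches: 26−15=11 conversions, 28−18=10 bounces.
Subtract the second batch: 11−5=6 conversions and 10−4=6 bounces.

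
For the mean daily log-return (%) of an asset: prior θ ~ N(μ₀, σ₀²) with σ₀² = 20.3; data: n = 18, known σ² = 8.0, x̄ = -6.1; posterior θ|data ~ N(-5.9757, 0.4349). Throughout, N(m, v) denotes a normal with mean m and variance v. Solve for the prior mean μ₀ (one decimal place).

μ₀ = -0.3

The posterior mean is a precision-weighted average: μ_n = (τ₀μ₀ + τ_data·x̄)/(τ₀+τ_data), with τ₀=1/σ₀² and τ_data=n/σ².
Here τ₀ = 1/20.3 = 0.049261 and τ_data = 18/8.0 = 2.250000, so τ_n = 2.299261.
Rearranging for μ₀: μ₀ = (μ_n·τ_n − τ_data·x̄)/τ₀ = (-5.9757·2.299261 − 2.250000·-6.1) / 0.049261 = -0.014694/0.049261 ≈ -0.3.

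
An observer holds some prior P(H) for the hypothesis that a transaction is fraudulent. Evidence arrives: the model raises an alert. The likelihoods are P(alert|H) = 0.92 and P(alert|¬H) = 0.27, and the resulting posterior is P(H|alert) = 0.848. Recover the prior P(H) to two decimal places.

In odds form, posterior odds = prior odds × likelihood ratio, so prior odds = posterior odds ÷ LR.
Posterior odds = 0.848/(1−0.848) = 5.5789. LR = 0.92/0.27 = 3.4074.
Prior odds = 5.5789/3.4074 = 1.6373, so P(H) = 1.6373/(1+1.6373) ≈ 0.62.

P(H) = 0.62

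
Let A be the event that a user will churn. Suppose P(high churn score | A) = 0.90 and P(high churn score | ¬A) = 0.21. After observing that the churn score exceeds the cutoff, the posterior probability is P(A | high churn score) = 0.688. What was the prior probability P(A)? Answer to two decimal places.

In odds form, posterior odds = prior odds × likelihood ratio, so prior odds = posterior odds ÷ LR.
Posterior odds = 0.688/(1−0.688) = 2.2051. LR = 0.90/0.21 = 4.2857.
Prior odds = 2.2051/4.2857 = 0.5145, so P(A) = 0.5145/(1+0.5145) ≈ 0.34.

P(A) = 0.34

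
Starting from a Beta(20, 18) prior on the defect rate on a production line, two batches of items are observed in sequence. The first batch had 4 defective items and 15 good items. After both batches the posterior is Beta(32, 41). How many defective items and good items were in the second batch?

Because Beta–binomial updating is additive in the counts, the combined data contributed (α_post−α_prior, β_post−β_prior) successes and failures.
Total across both batches: 32−20=12 defective items, 41−18=23 good items.
Subtract the first batch: 12−4=8 defective items and 23−15=8 good items.

8 defective items and 8 good items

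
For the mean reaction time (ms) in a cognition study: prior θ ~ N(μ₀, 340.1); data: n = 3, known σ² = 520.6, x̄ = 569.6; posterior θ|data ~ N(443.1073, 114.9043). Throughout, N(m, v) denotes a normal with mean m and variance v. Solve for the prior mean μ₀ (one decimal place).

μ₀ = 195.2

With known observation variance, the Normal–Normal posterior has precision τ_n = τ₀ + n/σ² and mean μ_n = (τ₀μ₀ + (n/σ²)x̄)/τ_n.
Here τ₀ = 1/340.1 = 0.002940 and τ_data = 3/520.6 = 0.005763, so τ_n = 0.008703.
Rearranging for μ₀: μ₀ = (μ_n·τ_n − τ_data·x̄)/τ₀ = (443.1073·0.008703 − 0.005763·569.6) / 0.002940 = 0.573758/0.002940 ≈ 195.2.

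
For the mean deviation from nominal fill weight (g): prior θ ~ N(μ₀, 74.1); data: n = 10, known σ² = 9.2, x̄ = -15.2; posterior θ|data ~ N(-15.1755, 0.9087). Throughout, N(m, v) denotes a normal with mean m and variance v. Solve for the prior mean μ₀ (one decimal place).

The posterior mean is a precision-weighted average: μ_n = (τ₀μ₀ + τ_data·x̄)/(τ₀+τ_data), with τ₀=1/σ₀² and τ_data=n/σ².
Here τ₀ = 1/74.1 = 0.013495 and τ_data = 10/9.2 = 1.086957, so τ_n = 1.100452.
Rearranging for μ₀: μ₀ = (μ_n·τ_n − τ_data·x̄)/τ₀ = (-15.1755·1.100452 − 1.086957·-15.2) / 0.013495 = -0.178163/0.013495 ≈ -13.2.

μ₀ = -13.2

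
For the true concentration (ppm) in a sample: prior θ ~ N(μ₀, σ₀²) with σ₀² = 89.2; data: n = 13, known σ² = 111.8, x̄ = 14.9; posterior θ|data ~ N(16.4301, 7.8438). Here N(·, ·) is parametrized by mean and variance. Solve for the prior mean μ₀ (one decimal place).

The posterior mean is a precision-weighted average: μ_n = (τ₀μ₀ + τ_data·x̄)/(τ₀+τ_data), with τ₀=1/σ₀² and τ_data=n/σ².
Here τ₀ = 1/89.2 = 0.011211 and τ_data = 13/111.8 = 0.116279, so τ_n = 0.127490.
Rearranging for μ₀: μ₀ = (μ_n·τ_n − τ_data·x̄)/τ₀ = (16.4301·0.127490 − 0.116279·14.9) / 0.011211 = 0.362116/0.011211 ≈ 32.3.

μ₀ = 32.3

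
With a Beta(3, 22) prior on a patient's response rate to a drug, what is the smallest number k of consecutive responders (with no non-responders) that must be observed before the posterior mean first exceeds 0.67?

After k responders and 0 non-responders the posterior is Beta(3+k, 22), with mean (3+k)/(3+22+k).
Set (3+k)/(25+k) > 0.67 and solve: k > (0.67·25 − 3)/(1 − 0.67) = 41.667.
The smallest integer exceeding 41.667 is 42.

k = 42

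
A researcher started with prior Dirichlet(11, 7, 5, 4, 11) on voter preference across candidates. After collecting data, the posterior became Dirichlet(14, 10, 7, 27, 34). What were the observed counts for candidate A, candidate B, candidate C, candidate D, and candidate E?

For a Dirichlet(α) prior with multinomial counts c, the posterior is Dirichlet(α + c) componentwise.
Counts are posterior − prior componentwise: 14−11=3, 10−7=3, 7−5=2, 27−4=23, 34−11=23.

counts (3, 3, 2, 23, 23)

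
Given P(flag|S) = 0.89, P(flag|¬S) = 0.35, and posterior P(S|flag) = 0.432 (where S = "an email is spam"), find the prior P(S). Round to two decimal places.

P(S) = 0.23

In odds form, posterior odds = prior odds × likelihood ratio, so prior odds = posterior odds ÷ LR.
Posterior odds = 0.432/(1−0.432) = 0.7606. LR = 0.89/0.35 = 2.5429.
Prior odds = 0.7606/2.5429 = 0.2991, so P(S) = 0.2991/(1+0.2991) ≈ 0.23.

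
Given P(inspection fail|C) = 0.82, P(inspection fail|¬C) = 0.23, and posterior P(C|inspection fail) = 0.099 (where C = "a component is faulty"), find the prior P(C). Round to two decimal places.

P(C) = 0.03

In odds form, posterior odds = prior odds × likelihood ratio, so prior odds = posterior odds ÷ LR.
Posterior odds = 0.099/(1−0.099) = 0.1099. LR = 0.82/0.23 = 3.5652.
Prior odds = 0.1099/3.5652 = 0.0308, so P(C) = 0.0308/(1+0.0308) ≈ 0.03.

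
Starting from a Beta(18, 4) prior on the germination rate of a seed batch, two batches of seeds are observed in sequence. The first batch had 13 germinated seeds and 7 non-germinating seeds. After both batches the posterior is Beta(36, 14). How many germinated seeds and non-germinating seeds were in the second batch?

5 germinated seeds and 3 non-germinating seeds

Sequential conjugate updates are equivalent to a single update on the pooled data, so total successes = posterior α − prior α and total failures = posterior β − prior β.
Total across both batches: 36−18=18 germinated seeds, 14−4=10 non-germinating seeds.
Subtract the first batch: 18−13=5 germinated seeds and 10−7=3 non-germinating seeds.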